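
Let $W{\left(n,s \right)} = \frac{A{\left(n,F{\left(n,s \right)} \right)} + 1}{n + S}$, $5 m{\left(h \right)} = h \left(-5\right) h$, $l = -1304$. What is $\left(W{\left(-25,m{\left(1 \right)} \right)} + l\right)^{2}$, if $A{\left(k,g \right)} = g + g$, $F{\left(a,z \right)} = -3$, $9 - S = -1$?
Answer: $\frac{15295921}{9} \approx 1.6995 \cdot 10^{6}$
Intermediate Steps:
$S = 10$ ($S = 9 - -1 = 9 + 1 = 10$)
$A{\left(k,g \right)} = 2 g$
$m{\left(h \right)} = - h^{2}$ ($m{\left(h \right)} = \frac{h \left(-5\right) h}{5} = \frac{- 5 h h}{5} = \frac{\left(-5\right) h^{2}}{5} = - h^{2}$)
$W{\left(n,s \right)} = - \frac{5}{10 + n}$ ($W{\left(n,s \right)} = \frac{2 \left(-3\right) + 1}{n + 10} = \frac{-6 + 1}{10 + n} = - \frac{5}{10 + n}$)
$\left(W{\left(-25,m{\left(1 \right)} \right)} + l\right)^{2} = \left(- \frac{5}{10 - 25} - 1304\right)^{2} = \left(- \frac{5}{-15} - 1304\right)^{2} = \left(\left(-5\right) \left(- \frac{1}{15}\right) - 1304\right)^{2} = \left(\frac{1}{3} - 1304\right)^{2} = \left(- \frac{3911}{3}\right)^{2} = \frac{15295921}{9}$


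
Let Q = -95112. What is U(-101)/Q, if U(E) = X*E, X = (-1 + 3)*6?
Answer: 101/7926 ≈ 0.012743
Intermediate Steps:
X = 12 (X = 2*6 = 12)
U(E) = 12*E
U(-101)/Q = (12*(-101))/(-95112) = -1212*(-1/95112) = 101/7926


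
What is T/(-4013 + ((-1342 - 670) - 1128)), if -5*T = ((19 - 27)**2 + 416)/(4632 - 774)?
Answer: 16/4599379 ≈ 3.4787e-6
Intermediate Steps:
T = -16/643 (T = -((19 - 27)**2 + 416)/(5*(4632 - 774)) = -((-8)**2 + 416)/(5*3858) = -(64 + 416)/(5*3858) = -96/3858 = -1/5*80/643 = -16/643 ≈ -0.024883)
T/(-4013 + ((-1342 - 670) - 1128)) = -16/(643*(-4013 + ((-1342 - 670) - 1128))) = -16/(643*(-4013 + (-2012 - 1128))) = -16/(643*(-4013 - 3140)) = -16/643/(-7153) = -16/643*(-1/7153) = 16/4599379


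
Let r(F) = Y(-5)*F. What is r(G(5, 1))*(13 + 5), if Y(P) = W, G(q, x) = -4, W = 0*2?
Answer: 0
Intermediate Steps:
W = 0
Y(P) = 0
r(F) = 0 (r(F) = 0*F = 0)
r(G(5, 1))*(13 + 5) = 0*(13 + 5) = 0*18 = 0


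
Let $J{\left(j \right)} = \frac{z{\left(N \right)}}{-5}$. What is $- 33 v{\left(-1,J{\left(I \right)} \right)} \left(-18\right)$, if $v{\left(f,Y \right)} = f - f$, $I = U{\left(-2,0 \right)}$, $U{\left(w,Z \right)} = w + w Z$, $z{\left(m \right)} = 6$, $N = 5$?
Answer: $0$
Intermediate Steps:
$U{\left(w,Z \right)} = w + Z w$
$I = -2$ ($I = - 2 \left(1 + 0\right) = \left(-2\right) 1 = -2$)
$J{\left(j \right)} = - \frac{6}{5}$ ($J{\left(j \right)} = \frac{6}{-5} = 6 \left(- \frac{1}{5}\right) = - \frac{6}{5}$)
$v{\left(f,Y \right)} = 0$
$- 33 v{\left(-1,J{\left(I \right)} \right)} \left(-18\right) = \left(-33\right) 0 \left(-18\right) = 0 \left(-18\right) = 0$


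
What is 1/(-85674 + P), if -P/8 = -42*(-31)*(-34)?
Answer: 1/268470 ≈ 3.7248e-6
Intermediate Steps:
P = 354144 (P = -8*(-42*(-31))*(-34) = -10416*(-34) = -8*(-44268) = 354144)
1/(-85674 + P) = 1/(-85674 + 354144) = 1/268470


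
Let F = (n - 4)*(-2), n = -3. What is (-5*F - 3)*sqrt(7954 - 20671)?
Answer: -657*I*sqrt(157) ≈ -8232.2*I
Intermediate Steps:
F = 14 (F = (-3 - 4)*(-2) = -7*(-2) = 14)
(-5*F - 3)*sqrt(7954 - 20671) = (-5*14 - 3)*sqrt(7954 - 20671) = (-70 - 3)*sqrt(-12717) = -657*I*sqrt(157)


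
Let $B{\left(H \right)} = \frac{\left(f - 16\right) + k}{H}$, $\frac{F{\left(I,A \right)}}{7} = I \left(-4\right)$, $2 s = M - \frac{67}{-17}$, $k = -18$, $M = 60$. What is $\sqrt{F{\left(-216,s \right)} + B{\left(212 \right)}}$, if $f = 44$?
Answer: $\frac{\sqrt{67955858}}{106} \approx 77.769$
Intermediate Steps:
$s = \frac{1087}{34}$ ($s = \frac{60 - \frac{67}{-17}}{2} = \frac{60 - - \frac{67}{17}}{2} = \frac{60 + \frac{67}{17}}{2} = \frac{1}{2} \cdot \frac{1087}{17} = \frac{1087}{34} \approx 31.971$)
$F{\left(I,A \right)} = - 28 I$ ($F{\left(I,A \right)} = 7 I \left(-4\right) = 7 \left(- 4 I\right) = - 28 I$)
$B{\left(H \right)} = \frac{10}{H}$ ($B{\left(H \right)} = \frac{\left(44 - 16\right) - 18}{H} = \frac{28 - 18}{H} = \frac{10}{H}$)
$\sqrt{F{\left(-216,s \right)} + B{\left(212 \right)}} = \sqrt{\left(-28\right) \left(-216\right) + \frac{10}{212}} = \sqrt{6048 + 10 \cdot \frac{1}{212}} = \sqrt{6048 + \frac{5}{106}} = \sqrt{\frac{641093}{106}} = \frac{\sqrt{67955858}}{106}$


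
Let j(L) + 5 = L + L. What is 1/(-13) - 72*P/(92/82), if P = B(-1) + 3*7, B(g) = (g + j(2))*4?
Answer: -249467/299 ≈ -834.34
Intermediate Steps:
j(L) = -5 + 2*L (j(L) = -5 + (L + L) = -5 + 2*L)
B(g) = -4 + 4*g (B(g) = (g + (-5 + 2*2))*4 = (g + (-5 + 4))*4 = (g - 1)*4 = (-1 + g)*4 = -4 + 4*g)
P = 13 (P = (-4 + 4*(-1)) + 3*7 = (-4 - 4) + 21 = -8 + 21 = 13)
1/(-13) - 72*P/(92/82) = 1/(-13) - 936/(92/82) = -1/13 - 936/(92*(1/82)) = -1/13 - 936/46/41 = -1/13 - 936*41/46 = -1/13 - 72*533/46 = -1/13 - 19188/23 = -249467/299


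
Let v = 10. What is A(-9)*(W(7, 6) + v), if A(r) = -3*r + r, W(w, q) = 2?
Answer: 216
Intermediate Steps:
A(r) = -2*r
A(-9)*(W(7, 6) + v) = (-2*(-9))*(2 + 10) = 18*12 = 216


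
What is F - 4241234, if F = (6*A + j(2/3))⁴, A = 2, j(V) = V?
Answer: -341454818/81 ≈ -4.2155e+6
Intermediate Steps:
F = 2085136/81 (F = (6*2 + 2/3)⁴ = (12 + 2*(⅓))⁴ = (12 + ⅔)⁴ = (38/3)⁴ = 2085136/81 ≈ 25742.)
F - 4241234 = 2085136/81 - 4241234 = -341454818/81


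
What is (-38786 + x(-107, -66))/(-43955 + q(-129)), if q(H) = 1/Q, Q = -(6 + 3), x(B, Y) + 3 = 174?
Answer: 347535/395596 ≈ 0.87851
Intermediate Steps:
x(B, Y) = 171 (x(B, Y) = -3 + 174 = 171)
Q = -9 (Q = -1*9 = -9)
q(H) = -1/9 (q(H) = 1/(-9) = -1/9)
(-38786 + x(-107, -66))/(-43955 + q(-129)) = (-38786 + 171)/(-43955 - 1/9) = -38615/(-395596/9) = -38615*(-9/395596) = 347535/395596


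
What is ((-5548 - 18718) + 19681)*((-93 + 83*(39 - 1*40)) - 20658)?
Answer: 95523890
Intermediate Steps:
((-5548 - 18718) + 19681)*((-93 + 83*(39 - 1*40)) - 20658) = (-24266 + 19681)*((-93 + 83*(39 - 40)) - 20658) = -4585*((-93 + 83*(-1)) - 20658) = -4585*((-93 - 83) - 20658) = -4585*(-176 - 20658) = -4585*(-20834) = 95523890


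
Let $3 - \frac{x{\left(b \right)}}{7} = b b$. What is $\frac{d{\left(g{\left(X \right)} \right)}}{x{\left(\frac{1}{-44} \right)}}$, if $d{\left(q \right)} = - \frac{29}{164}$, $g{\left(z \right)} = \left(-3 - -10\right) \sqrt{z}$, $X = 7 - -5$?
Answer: $- \frac{14036}{1666609} \approx -0.0084219$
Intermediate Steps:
$X = 12$ ($X = 7 + 5 = 12$)
$x{\left(b \right)} = 21 - 7 b^{2}$ ($x{\left(b \right)} = 21 - 7 b b = 21 - 7 b^{2}$)
$g{\left(z \right)} = 7 \sqrt{z}$ ($g{\left(z \right)} = \left(-3 + 10\right) \sqrt{z} = 7 \sqrt{z}$)
$d{\left(q \right)} = - \frac{29}{164}$ ($d{\left(q \right)} = \left(-29\right) \frac{1}{164} = - \frac{29}{164}$)
$\frac{d{\left(g{\left(X \right)} \right)}}{x{\left(\frac{1}{-44} \right)}} = - \frac{29}{164 \left(21 - 7 \left(\frac{1}{-44}\right)^{2}\right)} = - \frac{29}{164 \left(21 - 7 \left(- \frac{1}{44}\right)^{2}\right)} = - \frac{29}{164 \left(21 - \frac{7}{1936}\right)} = - \frac{29}{164 \cdot \frac{40649}{1936}} = \left(- \frac{29}{164}\right) \frac{1936}{40649} = - \frac{14036}{1666609}$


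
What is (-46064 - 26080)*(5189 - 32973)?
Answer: 2004448896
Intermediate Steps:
(-46064 - 26080)*(5189 - 32973) = -72144*(-27784) = 2004448896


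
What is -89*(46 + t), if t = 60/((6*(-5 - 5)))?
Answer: -4005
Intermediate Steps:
t = -1 (t = 60/((6*(-10))) = 60/(-60) = 60*(-1/60) = -1)
-89*(46 + t) = -89*(46 - 1) = -89*45 = -4005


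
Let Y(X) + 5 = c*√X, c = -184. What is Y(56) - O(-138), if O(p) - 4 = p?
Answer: 129 - 368*√14 ≈ -1247.9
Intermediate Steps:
O(p) = 4 + p
Y(X) = -5 - 184*√X
Y(56) - O(-138) = (-5 - 368*√14) - (4 - 138) = (-5 - 368*√14) - 1*(-134) = (-5 - 368*√14) + 134 = 129 - 368*√14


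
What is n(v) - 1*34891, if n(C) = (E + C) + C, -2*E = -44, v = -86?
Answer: -35041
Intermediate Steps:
E = 22 (E = -1/2*(-44) = 22)
n(C) = 22 + 2*C (n(C) = (22 + C) + C = 22 + 2*C)
n(v) - 1*34891 = (22 + 2*(-86)) - 1*34891 = (22 - 172) - 34891 = -150 - 34891 = -35041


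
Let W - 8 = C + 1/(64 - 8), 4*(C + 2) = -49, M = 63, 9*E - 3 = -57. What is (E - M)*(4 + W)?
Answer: 8625/56 ≈ 154.02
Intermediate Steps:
E = -6 (E = ⅓ + (⅑)*(-57) = ⅓ - 19/3 = -6)
C = -57/4 (C = -2 + (¼)*(-49) = -2 - 49/4 = -57/4 ≈ -14.250)
W = -349/56 (W = 8 + (-57/4 + 1/(64 - 8)) = 8 + (-57/4 + 1/56) = 8 - 797/56 = -349/56 ≈ -6.2321)
(E - M)*(4 + W) = (-6 - 1*63)*(4 - 349/56) = (-6 - 63)*(-125/56) = -69*(-125/56) = 8625/56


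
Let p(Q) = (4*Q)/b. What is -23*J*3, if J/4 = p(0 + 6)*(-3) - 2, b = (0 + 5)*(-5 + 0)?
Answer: -6072/25 ≈ -242.88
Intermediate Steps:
b = -25 (b = 5*(-5) = -25)
p(Q) = -4*Q/25 (p(Q) = (4*Q)/(-25) = (4*Q)*(-1/25) = -4*Q/25)
J = 88/25 (J = 4*(-4*(0 + 6)/25*(-3) - 2) = 4*(-4/25*6*(-3) - 2) = 4*(-24/25*(-3) - 2) = 4*(72/25 - 2) = 4*(22/25) = 88/25 ≈ 3.5200)
-23*J*3 = -23*88/25*3 = -2024/25*3 = -6072/25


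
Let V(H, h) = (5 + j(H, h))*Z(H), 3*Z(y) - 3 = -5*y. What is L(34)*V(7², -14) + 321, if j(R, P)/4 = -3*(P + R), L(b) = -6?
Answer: -200539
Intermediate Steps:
Z(y) = 1 - 5*y/3 (Z(y) = 1 + (-5*y)/3 = 1 - 5*y/3)
j(R, P) = -12*P - 12*R (j(R, P) = 4*(-3*(P + R)) = 4*(-3*P - 3*R) = -12*P - 12*R)
V(H, h) = (1 - 5*H/3)*(5 - 12*H - 12*h) (V(H, h) = (5 + (-12*h - 12*H))*(1 - 5*H/3) = (5 + (-12*H - 12*h))*(1 - 5*H/3) = (5 - 12*H - 12*h)*(1 - 5*H/3) = (1 - 5*H/3)*(5 - 12*H - 12*h))
L(34)*V(7², -14) + 321 = -2*(-3 + 5*7²)*(-5 + 12*7² + 12*(-14)) + 321 = -2*(-3 + 5*49)*(-5 + 12*49 - 168) + 321 = -2*(-3 + 245)*(-5 + 588 - 168) + 321 = -2*242*415 + 321 = -6*100430/3 + 321 = -200860 + 321 = -200539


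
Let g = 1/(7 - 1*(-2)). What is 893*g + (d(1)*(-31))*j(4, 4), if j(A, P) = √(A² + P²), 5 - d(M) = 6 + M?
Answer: 893/9 + 248*√2 ≈ 449.95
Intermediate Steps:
d(M) = -1 - M (d(M) = 5 - (6 + M) = 5 + (-6 - M) = -1 - M)
g = ⅑ (g = 1/(7 + 2) = 1/9 = ⅑ ≈ 0.11111)
893*g + (d(1)*(-31))*j(4, 4) = 893*(⅑) + ((-1 - 1*1)*(-31))*√(4² + 4²) = 893/9 + ((-1 - 1)*(-31))*√(16 + 16) = 893/9 + (-2*(-31))*√32 = 893/9 + 62*(4*√2) = 893/9 + 248*√2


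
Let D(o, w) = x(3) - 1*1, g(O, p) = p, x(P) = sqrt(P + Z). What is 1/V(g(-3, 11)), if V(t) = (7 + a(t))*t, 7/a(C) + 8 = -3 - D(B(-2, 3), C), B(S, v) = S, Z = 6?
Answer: 13/924 ≈ 0.014069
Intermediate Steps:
x(P) = sqrt(6 + P) (x(P) = sqrt(P + 6) = sqrt(6 + P))
D(o, w) = 2 (D(o, w) = sqrt(6 + 3) - 1*1 = sqrt(9) - 1 = 3 - 1 = 2)
a(C) = -7/13 (a(C) = 7/(-8 + (-3 - 1*2)) = 7/(-8 + (-3 - 2)) = 7/(-8 - 5) = 7/(-13) = 7*(-1/13) = -7/13)
V(t) = 84*t/13 (V(t) = (7 - 7/13)*t = 84*t/13)
1/V(g(-3, 11)) = 1/((84/13)*11) = 1/(924/13) = 13/924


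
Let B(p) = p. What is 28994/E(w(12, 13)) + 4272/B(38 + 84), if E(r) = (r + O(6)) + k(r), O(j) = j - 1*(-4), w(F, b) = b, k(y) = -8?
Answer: 1800674/915 ≈ 1967.9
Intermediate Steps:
O(j) = 4 + j (O(j) = j + 4 = 4 + j)
E(r) = 2 + r (E(r) = (r + (4 + 6)) - 8 = (r + 10) - 8 = (10 + r) - 8 = 2 + r)
28994/E(w(12, 13)) + 4272/B(38 + 84) = 28994/(2 + 13) + 4272/(38 + 84) = 28994/15 + 4272/122 = 28994*(1/15) + 4272*(1/122) = 28994/15 + 2136/61 = 1800674/915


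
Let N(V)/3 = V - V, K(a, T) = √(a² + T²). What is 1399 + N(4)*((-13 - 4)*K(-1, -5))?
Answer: 1399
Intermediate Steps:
K(a, T) = √(T² + a²)
N(V) = 0 (N(V) = 3*(V - V) = 3*0 = 0)
1399 + N(4)*((-13 - 4)*K(-1, -5)) = 1399 + 0*((-13 - 4)*√((-5)² + (-1)²)) = 1399 + 0*(-17*√(25 + 1)) = 1399 + 0*(-17*√26) = 1399 + 0 = 1399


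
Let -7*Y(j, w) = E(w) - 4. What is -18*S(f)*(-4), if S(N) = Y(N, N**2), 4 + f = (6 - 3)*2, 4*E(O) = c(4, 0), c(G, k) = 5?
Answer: 198/7 ≈ 28.286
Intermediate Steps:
E(O) = 5/4 (E(O) = (1/4)*5 = 5/4)
f = 2 (f = -4 + (6 - 3)*2 = -4 + 3*2 = -4 + 6 = 2)
Y(j, w) = 11/28 (Y(j, w) = -(5/4 - 4)/7 = -1/7*(-11/4) = 11/28)
S(N) = 11/28
-18*S(f)*(-4) = -18*11/28*(-4) = -99/14*(-4) = 198/7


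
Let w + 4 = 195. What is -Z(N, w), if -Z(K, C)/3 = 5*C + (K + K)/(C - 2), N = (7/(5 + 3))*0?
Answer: 2865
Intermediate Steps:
w = 191 (w = -4 + 195 = 191)
N = 0 (N = (7/8)*0 = 0)
Z(K, C) = -15*C - 6*K/(-2 + C) (Z(K, C) = -3*(5*C + (K + K)/(C - 2)) = -3*(5*C + (2*K)/(-2 + C)) = -3*(5*C + 2*K/(-2 + C)) = -15*C - 6*K/(-2 + C))
-Z(N, w) = -3*(-5*191² - 2*0 + 10*191)/(-2 + 191) = -3*(-5*36481 + 0 + 1910)/189 = -3*(-182405 + 0 + 1910)/189 = -3*(-180495)/189 = -1*(-2865) = 2865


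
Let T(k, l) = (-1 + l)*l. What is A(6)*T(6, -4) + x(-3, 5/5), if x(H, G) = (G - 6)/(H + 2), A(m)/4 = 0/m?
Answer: 5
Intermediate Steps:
T(k, l) = l*(-1 + l)
A(m) = 0 (A(m) = 4*(0/m) = 4*0 = 0)
x(H, G) = (-6 + G)/(2 + H)
A(6)*T(6, -4) + x(-3, 5/5) = 0*(-4*(-1 - 4)) + (-6 + 5/5)/(2 - 3) = 0*(-4*(-5)) + (-6 + 5*(⅕))/(-1) = 0*20 - (-6 + 1) = 0 - 1*(-5) = 0 + 5 = 5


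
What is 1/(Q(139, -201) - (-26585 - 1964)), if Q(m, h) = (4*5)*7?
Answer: 1/28689 ≈ 3.4857e-5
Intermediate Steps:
Q(m, h) = 140 (Q(m, h) = 20*7 = 140)
1/(Q(139, -201) - (-26585 - 1964)) = 1/(140 - (-26585 - 1964)) = 1/(140 - 1*(-28549)) = 1/(140 + 28549) = 1/28689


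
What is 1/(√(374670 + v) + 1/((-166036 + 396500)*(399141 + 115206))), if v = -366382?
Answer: -118538467008/116457739315108366664466431 + 56205472642426817888256*√518/116457739315108366664466431 ≈ 0.010984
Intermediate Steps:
1/(√(374670 + v) + 1/((-166036 + 396500)*(399141 + 115206))) = 1/(√(374670 - 366382) + 1/((-166036 + 396500)*(399141 + 115206))) = 1/(√8288 + 1/(230464*514347)) = 1/(4*√518 + 1/118538467008) = 1/(1/118538467008 + 4*√518)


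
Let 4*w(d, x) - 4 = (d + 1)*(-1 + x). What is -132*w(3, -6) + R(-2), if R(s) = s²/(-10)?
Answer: 3958/5 ≈ 791.60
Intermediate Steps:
w(d, x) = 1 + (1 + d)*(-1 + x)/4 (w(d, x) = 1 + ((d + 1)*(-1 + x))/4 = 1 + ((1 + d)*(-1 + x))/4 = 1 + (1 + d)*(-1 + x)/4)
R(s) = -s²/10
-132*w(3, -6) + R(-2) = -132*(¾ - ¼*3 + (¼)*(-6) + (¼)*3*(-6)) - ⅒*(-2)² = -132*(¾ - ¾ - 3/2 - 9/2) - ⅒*4 = -132*(-6) - ⅖ = 792 - ⅖ = 3958/5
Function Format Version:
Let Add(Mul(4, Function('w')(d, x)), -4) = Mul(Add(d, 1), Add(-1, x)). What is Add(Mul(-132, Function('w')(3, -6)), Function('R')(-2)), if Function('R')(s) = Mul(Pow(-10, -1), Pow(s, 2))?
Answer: Rational(3958, 5) ≈ 791.60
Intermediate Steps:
Function('w')(d, x) = Add(1, Mul(Rational(1, 4), Add(1, d), Add(-1, x))) (Function('w')(d, x) = Add(1, Mul(Rational(1, 4), Mul(Add(d, 1), Add(-1, x)))) = Add(1, Mul(Rational(1, 4), Mul(Add(1, d), Add(-1, x)))) = Add(1, Mul(Rational(1, 4), Add(1, d), Add(-1, x))))
Function('R')(s) = Mul(Rational(-1, 10), Pow(s, 2))
Add(Mul(-132, Function('w')(3, -6)), Function('R')(-2)) = Add(Mul(-132, Add(Rational(3, 4), Mul(Rational(-1, 4), 3), Mul(Rational(1, 4), -6), Mul(Rational(1, 4), 3, -6))), Mul(Rational(-1, 10), Pow(-2, 2))) = Add(Mul(-132, Add(Rational(3, 4), Rational(-3, 4), Rational(-3, 2), Rational(-9, 2))), Mul(Rational(-1, 10), 4)) = Add(Mul(-132, -6), Rational(-2, 5)) = Add(792, Rational(-2, 5)) = Rational(3958, 5)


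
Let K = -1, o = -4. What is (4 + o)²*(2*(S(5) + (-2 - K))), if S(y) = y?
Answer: 0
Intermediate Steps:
(4 + o)²*(2*(S(5) + (-2 - K))) = (4 - 4)²*(2*(5 + (-2 - 1*(-1)))) = 0²*(2*(5 + (-2 + 1))) = 0*(2*(5 - 1)) = 0*(2*4) = 0*8 = 0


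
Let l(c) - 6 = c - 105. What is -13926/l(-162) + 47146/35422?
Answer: 84265313/1540857 ≈ 54.687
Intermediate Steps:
l(c) = -99 + c (l(c) = 6 + (c - 105) = 6 + (-105 + c) = -99 + c)
-13926/l(-162) + 47146/35422 = -13926/(-99 - 162) + 47146/35422 = -13926/(-261) + 47146*(1/35422) = -13926*(-1/261) + 23573/17711 = 4642/87 + 23573/17711 = 84265313/1540857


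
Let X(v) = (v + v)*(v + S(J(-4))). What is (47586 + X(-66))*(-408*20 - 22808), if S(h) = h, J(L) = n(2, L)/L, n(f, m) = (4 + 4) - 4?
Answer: -1747524240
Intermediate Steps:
n(f, m) = 4 (n(f, m) = 8 - 4 = 4)
J(L) = 4/L
X(v) = 2*v*(-1 + v) (X(v) = (v + v)*(v + 4/(-4)) = (2*v)*(v + 4*(-¼)) = (2*v)*(v - 1) = (2*v)*(-1 + v) = 2*v*(-1 + v))
(47586 + X(-66))*(-408*20 - 22808) = (47586 + 2*(-66)*(-1 - 66))*(-408*20 - 22808) = (47586 + 2*(-66)*(-67))*(-8160 - 22808) = (47586 + 8844)*(-30968) = 56430*(-30968) = -1747524240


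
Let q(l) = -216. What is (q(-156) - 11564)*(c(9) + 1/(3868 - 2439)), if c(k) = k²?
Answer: -1363535000/1429 ≈ -9.5419e+5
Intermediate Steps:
(q(-156) - 11564)*(c(9) + 1/(3868 - 2439)) = (-216 - 11564)*(9² + 1/(3868 - 2439)) = -11780*(81 + 1/1429) = -11780*115750/1429 = -1363535000/1429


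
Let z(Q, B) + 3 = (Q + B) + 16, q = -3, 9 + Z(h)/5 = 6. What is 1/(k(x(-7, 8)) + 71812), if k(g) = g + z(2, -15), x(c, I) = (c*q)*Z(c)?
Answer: 1/71497 ≈ 1.3987e-5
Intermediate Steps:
Z(h) = -15 (Z(h) = -45 + 5*6 = -45 + 30 = -15)
z(Q, B) = 13 + B + Q (z(Q, B) = -3 + ((Q + B) + 16) = -3 + ((B + Q) + 16) = -3 + (16 + B + Q) = 13 + B + Q)
x(c, I) = 45*c (x(c, I) = (c*(-3))*(-15) = -3*c*(-15) = 45*c)
k(g) = g (k(g) = g + (13 - 15 + 2) = g + 0 = g)
1/(k(x(-7, 8)) + 71812) = 1/(45*(-7) + 71812) = 1/(-315 + 71812) = 1/71497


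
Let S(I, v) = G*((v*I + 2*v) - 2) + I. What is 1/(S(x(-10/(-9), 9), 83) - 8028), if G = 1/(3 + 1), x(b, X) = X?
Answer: -4/31165 ≈ -0.00012835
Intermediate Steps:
G = 1/4 ≈ 0.25000
S(I, v) = -1/2 + I + v/2 + I*v/4 (S(I, v) = ((v*I + 2*v) - 2)/4 + I = ((I*v + 2*v) - 2)/4 + I = ((2*v + I*v) - 2)/4 + I = (-2 + 2*v + I*v)/4 + I = (-1/2 + v/2 + I*v/4) + I = -1/2 + I + v/2 + I*v/4)
1/(S(x(-10/(-9), 9), 83) - 8028) = 1/((-1/2 + 9 + (1/2)*83 + (1/4)*9*83) - 8028) = 1/((-1/2 + 9 + 83/2 + 747/4) - 8028) = 1/(947/4 - 8028) = 1/(-31165/4) = -4/31165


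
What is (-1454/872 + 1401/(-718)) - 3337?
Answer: -522886999/156524 ≈ -3340.6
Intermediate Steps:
(-1454/872 + 1401/(-718)) - 3337 = (-1454*1/872 + 1401*(-1/718)) - 3337 = (-727/436 - 1401/718) - 3337 = -566411/156524 - 3337 = -522886999/156524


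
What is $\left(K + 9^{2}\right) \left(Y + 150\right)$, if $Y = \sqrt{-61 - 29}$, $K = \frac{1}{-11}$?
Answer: $\frac{133500}{11} + \frac{2670 i \sqrt{10}}{11} \approx 12136.0 + 767.57 i$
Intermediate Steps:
$K = - \frac{1}{11} \approx -0.090909$
$Y = 3 i \sqrt{10}$ ($Y = \sqrt{-90} = 3 i \sqrt{10} \approx 9.4868 i$)
$\left(K + 9^{2}\right) \left(Y + 150\right) = \left(- \frac{1}{11} + 9^{2}\right) \left(3 i \sqrt{10} + 150\right) = \left(- \frac{1}{11} + 81\right) \left(150 + 3 i \sqrt{10}\right) = \frac{890 \left(150 + 3 i \sqrt{10}\right)}{11} = \frac{133500}{11} + \frac{2670 i \sqrt{10}}{11}$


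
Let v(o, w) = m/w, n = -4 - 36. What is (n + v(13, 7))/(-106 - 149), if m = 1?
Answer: 93/595 ≈ 0.15630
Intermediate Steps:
n = -40
v(o, w) = 1/w
(n + v(13, 7))/(-106 - 149) = (-40 + 1/7)/(-106 - 149) = (-40 + ⅐)/(-255) = -279/7*(-1/255) = 93/595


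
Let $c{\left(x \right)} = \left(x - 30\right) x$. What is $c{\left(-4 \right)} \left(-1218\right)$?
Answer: $-165648$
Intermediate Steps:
$c{\left(x \right)} = x \left(-30 + x\right)$ ($c{\left(x \right)} = \left(-30 + x\right) x = x \left(-30 + x\right)$)
$c{\left(-4 \right)} \left(-1218\right) = - 4 \left(-30 - 4\right) \left(-1218\right) = \left(-4\right) \left(-34\right) \left(-1218\right) = 136 \left(-1218\right) = -165648$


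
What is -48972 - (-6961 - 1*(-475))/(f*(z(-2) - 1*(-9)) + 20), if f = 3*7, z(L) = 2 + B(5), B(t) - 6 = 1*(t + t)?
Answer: -28740078/587 ≈ -48961.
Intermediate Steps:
B(t) = 6 + 2*t (B(t) = 6 + 1*(t + t) = 6 + 1*(2*t) = 6 + 2*t)
z(L) = 18 (z(L) = 2 + (6 + 2*5) = 2 + (6 + 10) = 2 + 16 = 18)
f = 21
-48972 - (-6961 - 1*(-475))/(f*(z(-2) - 1*(-9)) + 20) = -48972 - (-6961 - 1*(-475))/(21*(18 - 1*(-9)) + 20) = -48972 - (-6961 + 475)/(21*(18 + 9) + 20) = -48972 - (-6486)/(21*27 + 20) = -48972 - (-6486)/(567 + 20) = -48972 - (-6486)/587 = -48972 - 1*(-6486/587) = -48972 + 6486/587 = -28740078/587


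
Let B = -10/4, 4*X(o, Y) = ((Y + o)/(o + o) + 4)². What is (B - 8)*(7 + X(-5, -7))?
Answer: -3612/25 ≈ -144.48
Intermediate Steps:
X(o, Y) = (4 + (Y + o)/(2*o))²/4 (X(o, Y) = ((Y + o)/(o + o) + 4)²/4 = ((Y + o)/((2*o)) + 4)²/4 = ((Y + o)*(1/(2*o)) + 4)²/4 = ((Y + o)/(2*o) + 4)²/4 = (4 + (Y + o)/(2*o))²/4)
B = -5/2 (B = -10*¼ = -5/2 ≈ -2.5000)
(B - 8)*(7 + X(-5, -7)) = (-5/2 - 8)*(7 + (1/16)*(-7 + 9*(-5))²/(-5)²) = -21*(7 + (1/16)*(1/25)*(-7 - 45)²)/2 = -21*(7 + (1/16)*(1/25)*(-52)²)/2 = -21*(7 + (1/16)*(1/25)*2704)/2 = -21*(7 + 169/25)/2 = -21/2*344/25 = -3612/25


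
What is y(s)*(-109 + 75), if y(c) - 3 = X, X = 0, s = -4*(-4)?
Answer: -102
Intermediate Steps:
s = 16
y(c) = 3 (y(c) = 3 + 0 = 3)
y(s)*(-109 + 75) = 3*(-109 + 75) = 3*(-34) = -102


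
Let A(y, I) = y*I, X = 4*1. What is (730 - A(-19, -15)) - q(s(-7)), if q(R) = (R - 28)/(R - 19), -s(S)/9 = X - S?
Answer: 52383/118 ≈ 443.92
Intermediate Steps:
X = 4
A(y, I) = I*y
s(S) = -36 + 9*S (s(S) = -9*(4 - S) = -36 + 9*S)
q(R) = (-28 + R)/(-19 + R)
(730 - A(-19, -15)) - q(s(-7)) = (730 - (-15)*(-19)) - (-28 + (-36 + 9*(-7)))/(-19 + (-36 + 9*(-7))) = (730 - 1*285) - (-28 + (-36 - 63))/(-19 + (-36 - 63)) = (730 - 285) - (-28 - 99)/(-19 - 99) = 445 - (-127)/(-118) = 445 - (-1)*(-127)/118 = 445 - 1*127/118 = 445 - 127/118 = 52383/118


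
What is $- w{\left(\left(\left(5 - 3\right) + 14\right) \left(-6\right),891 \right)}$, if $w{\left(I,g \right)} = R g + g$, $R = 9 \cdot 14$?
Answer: $-113157$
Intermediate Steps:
$R = 126$
$w{\left(I,g \right)} = 127 g$ ($w{\left(I,g \right)} = 126 g + g = 127 g$)
$- w{\left(\left(\left(5 - 3\right) + 14\right) \left(-6\right),891 \right)} = - 127 \cdot 891 = \left(-1\right) 113157 = -113157$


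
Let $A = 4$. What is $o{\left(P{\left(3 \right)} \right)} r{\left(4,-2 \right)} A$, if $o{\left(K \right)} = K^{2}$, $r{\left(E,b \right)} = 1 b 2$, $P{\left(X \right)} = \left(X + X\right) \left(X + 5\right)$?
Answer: $-36864$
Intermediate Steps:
$P{\left(X \right)} = 2 X \left(5 + X\right)$
$r{\left(E,b \right)} = 2 b$ ($r{\left(E,b \right)} = b 2 = 2 b$)
$o{\left(P{\left(3 \right)} \right)} r{\left(4,-2 \right)} A = \left(2 \cdot 3 \left(5 + 3\right)\right)^{2} \cdot 2 \left(-2\right) 4 = \left(2 \cdot 3 \cdot 8\right)^{2} \left(\left(-4\right) 4\right) = 48^{2} \left(-16\right) = 2304 \left(-16\right) = -36864$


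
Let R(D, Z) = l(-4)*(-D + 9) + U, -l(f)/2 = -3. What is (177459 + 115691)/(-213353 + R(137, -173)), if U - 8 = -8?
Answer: -293150/214121 ≈ -1.3691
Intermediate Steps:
U = 0 (U = 8 - 8 = 0)
l(f) = 6 (l(f) = -2*(-3) = 6)
R(D, Z) = 54 - 6*D (R(D, Z) = 6*(-D + 9) + 0 = 6*(9 - D) + 0 = (54 - 6*D) + 0 = 54 - 6*D)
(177459 + 115691)/(-213353 + R(137, -173)) = (177459 + 115691)/(-213353 + (54 - 6*137)) = 293150/(-213353 + (54 - 822)) = 293150/(-213353 - 768) = 293150/(-214121) = 293150*(-1/214121) = -293150/214121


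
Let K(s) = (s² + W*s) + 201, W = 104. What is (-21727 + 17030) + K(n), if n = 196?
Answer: 54304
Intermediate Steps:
K(s) = 201 + s² + 104*s (K(s) = (s² + 104*s) + 201 = 201 + s² + 104*s)
(-21727 + 17030) + K(n) = (-21727 + 17030) + (201 + 196² + 104*196) = -4697 + (201 + 38416 + 20384) = -4697 + 59001 = 54304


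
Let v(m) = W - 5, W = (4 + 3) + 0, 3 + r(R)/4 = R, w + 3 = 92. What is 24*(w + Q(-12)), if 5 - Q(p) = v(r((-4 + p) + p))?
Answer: 2208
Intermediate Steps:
w = 89 (w = -3 + 92 = 89)
r(R) = -12 + 4*R
W = 7 (W = 7 + 0 = 7)
v(m) = 2 (v(m) = 7 - 5 = 2)
Q(p) = 3 (Q(p) = 5 - 1*2 = 5 - 2 = 3)
24*(w + Q(-12)) = 24*(89 + 3) = 24*92 = 2208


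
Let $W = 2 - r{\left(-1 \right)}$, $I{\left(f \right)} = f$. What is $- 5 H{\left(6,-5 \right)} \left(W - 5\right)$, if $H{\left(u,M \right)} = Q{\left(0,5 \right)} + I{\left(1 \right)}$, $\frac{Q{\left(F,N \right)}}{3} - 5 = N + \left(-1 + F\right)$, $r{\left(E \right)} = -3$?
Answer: $0$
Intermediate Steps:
$Q{\left(F,N \right)} = 12 + 3 F + 3 N$ ($Q{\left(F,N \right)} = 15 + 3 \left(N + \left(-1 + F\right)\right) = 15 + 3 \left(-1 + F + N\right) = 15 + \left(-3 + 3 F + 3 N\right) = 12 + 3 F + 3 N$)
$W = 5$ ($W = 2 - -3 = 2 + 3 = 5$)
$H{\left(u,M \right)} = 28$ ($H{\left(u,M \right)} = \left(12 + 3 \cdot 0 + 3 \cdot 5\right) + 1 = \left(12 + 0 + 15\right) + 1 = 27 + 1 = 28$)
$- 5 H{\left(6,-5 \right)} \left(W - 5\right) = \left(-5\right) 28 \left(5 - 5\right) = \left(-140\right) 0 = 0$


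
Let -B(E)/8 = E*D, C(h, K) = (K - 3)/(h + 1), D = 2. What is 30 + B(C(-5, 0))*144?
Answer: -1698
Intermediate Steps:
C(h, K) = (-3 + K)/(1 + h)
B(E) = -16*E (B(E) = -8*E*2 = -16*E)
30 + B(C(-5, 0))*144 = 30 - 16*(-3 + 0)/(1 - 5)*144 = 30 - 16*(-3)/(-4)*144 = 30 - (-4)*(-3)*144 = 30 - 16*¾*144 = 30 - 12*144 = 30 - 1728 = -1698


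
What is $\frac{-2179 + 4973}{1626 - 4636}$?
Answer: $- \frac{1397}{1505} \approx -0.92824$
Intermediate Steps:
$\frac{-2179 + 4973}{1626 - 4636} = \frac{2794}{-3010} = 2794 \left(- \frac{1}{3010}\right) = - \frac{1397}{1505}$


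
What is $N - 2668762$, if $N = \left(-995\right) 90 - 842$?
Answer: $-2759154$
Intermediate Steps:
$N = -90392$ ($N = -89550 - 842 = -90392$)
$N - 2668762 = -90392 - 2668762 = -2759154$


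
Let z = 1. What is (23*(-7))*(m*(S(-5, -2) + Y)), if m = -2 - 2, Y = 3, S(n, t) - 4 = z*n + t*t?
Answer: 3864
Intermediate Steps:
S(n, t) = 4 + n + t**2 (S(n, t) = 4 + (1*n + t*t) = 4 + (n + t**2) = 4 + n + t**2)
m = -4
(23*(-7))*(m*(S(-5, -2) + Y)) = (23*(-7))*(-4*((4 - 5 + (-2)**2) + 3)) = -(-644)*((4 - 5 + 4) + 3) = -(-644)*(3 + 3) = -(-644)*6 = -161*(-24) = 3864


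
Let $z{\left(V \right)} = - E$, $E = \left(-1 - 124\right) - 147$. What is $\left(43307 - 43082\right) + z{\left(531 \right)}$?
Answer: $497$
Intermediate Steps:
$E = -272$ ($E = -125 - 147 = -272$)
$z{\left(V \right)} = 272$ ($z{\left(V \right)} = \left(-1\right) \left(-272\right) = 272$)
$\left(43307 - 43082\right) + z{\left(531 \right)} = \left(43307 - 43082\right) + 272 = 225 + 272 = 497$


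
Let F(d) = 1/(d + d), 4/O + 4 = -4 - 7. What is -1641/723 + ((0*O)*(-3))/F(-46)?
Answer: -547/241 ≈ -2.2697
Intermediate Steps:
O = -4/15 (O = 4/(-4 + (-4 - 7)) = 4/(-4 - 11) = 4/(-15) = 4*(-1/15) = -4/15 ≈ -0.26667)
F(d) = 1/(2*d)
-1641/723 + ((0*O)*(-3))/F(-46) = -1641/723 + ((0*(-4/15))*(-3))/(((1/2)/(-46))) = -1641*1/723 + (0*(-3))/(((1/2)*(-1/46))) = -547/241 + 0/(-1/92) = -547/241 + 0*(-92) = -547/241 + 0 = -547/241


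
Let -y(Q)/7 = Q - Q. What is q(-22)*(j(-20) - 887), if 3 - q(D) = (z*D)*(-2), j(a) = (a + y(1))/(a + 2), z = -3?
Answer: -119595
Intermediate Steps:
y(Q) = 0 (y(Q) = -7*(Q - Q) = -7*0 = 0)
j(a) = a/(2 + a) (j(a) = (a + 0)/(a + 2) = a/(2 + a))
q(D) = 3 - 6*D (q(D) = 3 - (-3*D)*(-2) = 3 - 6*D)
q(-22)*(j(-20) - 887) = (3 - 6*(-22))*(-20/(2 - 20) - 887) = (3 + 132)*(-20/(-18) - 887) = 135*(-20*(-1/18) - 887) = 135*(10/9 - 887) = 135*(-7973/9) = -119595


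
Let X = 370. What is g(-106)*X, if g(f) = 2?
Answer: 740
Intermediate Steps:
g(-106)*X = 2*370 = 740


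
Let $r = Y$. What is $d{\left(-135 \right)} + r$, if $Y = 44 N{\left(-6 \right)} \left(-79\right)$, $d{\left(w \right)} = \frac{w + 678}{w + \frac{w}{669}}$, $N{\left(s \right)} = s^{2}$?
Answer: $- \frac{1257657163}{10050} \approx -1.2514 \cdot 10^{5}$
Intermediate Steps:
$d{\left(w \right)} = \frac{669 \left(678 + w\right)}{670 w}$ ($d{\left(w \right)} = \frac{678 + w}{w + w \frac{1}{669}} = \frac{678 + w}{w + \frac{w}{669}} = \frac{678 + w}{\frac{670}{669} w} = \left(678 + w\right) \frac{669}{670 w} = \frac{669 \left(678 + w\right)}{670 w}$)
$Y = -125136$ ($Y = 44 \left(-6\right)^{2} \left(-79\right) = 44 \cdot 36 \left(-79\right) = 1584 \left(-79\right) = -125136$)
$r = -125136$
$d{\left(-135 \right)} + r = \frac{669 \left(678 - 135\right)}{670 \left(-135\right)} - 125136 = \frac{669}{670} \left(- \frac{1}{135}\right) 543 - 125136 = - \frac{40363}{10050} - 125136 = - \frac{1257657163}{10050}$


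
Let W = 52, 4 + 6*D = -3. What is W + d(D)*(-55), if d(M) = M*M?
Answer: -823/36 ≈ -22.861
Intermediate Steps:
D = -7/6 (D = -2/3 + (1/6)*(-3) = -2/3 - 1/2 = -7/6 ≈ -1.1667)
d(M) = M**2
W + d(D)*(-55) = 52 + (-7/6)**2*(-55) = 52 + (49/36)*(-55) = 52 - 2695/36 = -823/36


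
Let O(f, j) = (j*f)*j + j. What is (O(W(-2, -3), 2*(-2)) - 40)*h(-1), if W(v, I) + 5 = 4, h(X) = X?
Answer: 60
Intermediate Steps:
W(v, I) = -1 (W(v, I) = -5 + 4 = -1)
O(f, j) = j + f*j² (O(f, j) = (f*j)*j + j = f*j² + j = j + f*j²)
(O(W(-2, -3), 2*(-2)) - 40)*h(-1) = ((2*(-2))*(1 - 2*(-2)) - 40)*(-1) = (-4*(1 - 1*(-4)) - 40)*(-1) = (-4*(1 + 4) - 40)*(-1) = (-4*5 - 40)*(-1) = (-20 - 40)*(-1) = -60*(-1) = 60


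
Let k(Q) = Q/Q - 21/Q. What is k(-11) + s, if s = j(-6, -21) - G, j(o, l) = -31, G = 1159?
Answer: -13058/11 ≈ -1187.1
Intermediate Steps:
k(Q) = 1 - 21/Q
s = -1190 (s = -31 - 1*1159 = -31 - 1159 = -1190)
k(-11) + s = (-21 - 11)/(-11) - 1190 = -1/11*(-32) - 1190 = 32/11 - 1190 = -13058/11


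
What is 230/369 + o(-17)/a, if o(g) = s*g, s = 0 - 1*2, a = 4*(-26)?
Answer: 5687/19188 ≈ 0.29638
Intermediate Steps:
a = -104
s = -2 (s = 0 - 2 = -2)
o(g) = -2*g
230/369 + o(-17)/a = 230/369 - 2*(-17)/(-104) = 230*(1/369) + 34*(-1/104) = 230/369 - 17/52 = 5687/19188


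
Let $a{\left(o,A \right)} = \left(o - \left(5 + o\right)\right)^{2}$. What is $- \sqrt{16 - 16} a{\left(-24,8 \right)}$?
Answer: $0$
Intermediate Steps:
$a{\left(o,A \right)} = 25$ ($a{\left(o,A \right)} = \left(-5\right)^{2} = 25$)
$- \sqrt{16 - 16} a{\left(-24,8 \right)} = - \sqrt{16 - 16} \cdot 25 = - \sqrt{0} \cdot 25 = - 0 \cdot 25 = \left(-1\right) 0 = 0$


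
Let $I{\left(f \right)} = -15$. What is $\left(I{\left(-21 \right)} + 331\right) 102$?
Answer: $32232$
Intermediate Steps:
$\left(I{\left(-21 \right)} + 331\right) 102 = \left(-15 + 331\right) 102 = 316 \cdot 102 = 32232$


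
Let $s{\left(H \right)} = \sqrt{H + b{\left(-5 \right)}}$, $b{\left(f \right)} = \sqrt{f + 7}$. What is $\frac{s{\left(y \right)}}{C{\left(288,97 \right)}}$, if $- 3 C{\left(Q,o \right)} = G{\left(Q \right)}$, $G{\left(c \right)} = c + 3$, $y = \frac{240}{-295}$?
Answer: $- \frac{\sqrt{-2832 + 3481 \sqrt{2}}}{5723} \approx -0.0079899$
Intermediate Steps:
$y = - \frac{48}{59}$ ($y = 240 \left(- \frac{1}{295}\right) = - \frac{48}{59} \approx -0.81356$)
$G{\left(c \right)} = 3 + c$
$C{\left(Q,o \right)} = -1 - \frac{Q}{3}$ ($C{\left(Q,o \right)} = - \frac{3 + Q}{3} = -1 - \frac{Q}{3}$)
$b{\left(f \right)} = \sqrt{7 + f}$
$s{\left(H \right)} = \sqrt{H + \sqrt{2}}$ ($s{\left(H \right)} = \sqrt{H + \sqrt{7 - 5}} = \sqrt{H + \sqrt{2}}$)
$\frac{s{\left(y \right)}}{C{\left(288,97 \right)}} = \frac{\sqrt{- \frac{48}{59} + \sqrt{2}}}{-1 - 96} = \frac{\sqrt{- \frac{48}{59} + \sqrt{2}}}{-97} = \sqrt{- \frac{48}{59} + \sqrt{2}} \left(- \frac{1}{97}\right) = - \frac{\sqrt{- \frac{48}{59} + \sqrt{2}}}{97}$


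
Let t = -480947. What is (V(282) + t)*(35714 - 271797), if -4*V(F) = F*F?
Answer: 118236976724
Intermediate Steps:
V(F) = -F²/4 (V(F) = -F*F/4 = -F²/4)
(V(282) + t)*(35714 - 271797) = (-¼*282² - 480947)*(35714 - 271797) = (-¼*79524 - 480947)*(-236083) = (-19881 - 480947)*(-236083) = -500828*(-236083) = 118236976724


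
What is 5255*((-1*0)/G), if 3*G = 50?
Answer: 0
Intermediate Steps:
G = 50/3 (G = (1/3)*50 = 50/3 ≈ 16.667)
5255*((-1*0)/G) = 5255*((-1*0)/(50/3)) = 5255*(0*(3/50)) = 5255*0 = 0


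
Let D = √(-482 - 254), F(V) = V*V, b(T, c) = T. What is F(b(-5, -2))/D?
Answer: -25*I*√46/184 ≈ -0.92151*I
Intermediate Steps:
F(V) = V²
D = 4*I*√46 (D = √(-736) = 4*I*√46 ≈ 27.129*I)
F(b(-5, -2))/D = (-5)²/((4*I*√46)) = 25*(-I*√46/184) = -25*I*√46/184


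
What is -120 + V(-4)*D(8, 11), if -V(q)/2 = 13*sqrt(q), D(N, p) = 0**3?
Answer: -120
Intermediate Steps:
D(N, p) = 0
V(q) = -26*sqrt(q)
-120 + V(-4)*D(8, 11) = -120 - 52*I*0 = -120 + 0 = -120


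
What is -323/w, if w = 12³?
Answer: -323/1728 ≈ -0.18692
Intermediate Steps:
w = 1728
-323/w = -323/1728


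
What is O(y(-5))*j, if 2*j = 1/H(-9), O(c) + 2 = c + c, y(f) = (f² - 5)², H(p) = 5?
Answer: 399/5 ≈ 79.800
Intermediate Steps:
y(f) = (-5 + f²)²
O(c) = -2 + 2*c (O(c) = -2 + (c + c) = -2 + 2*c)
j = ⅒ (j = (½)/5 = (½)*(⅕) = ⅒ ≈ 0.10000)
O(y(-5))*j = (-2 + 2*(-5 + (-5)²)²)*(⅒) = (-2 + 2*(-5 + 25)²)*(⅒) = (-2 + 2*20²)*(⅒) = (-2 + 2*400)*(⅒) = (-2 + 800)*(⅒) = 798*(⅒) = 399/5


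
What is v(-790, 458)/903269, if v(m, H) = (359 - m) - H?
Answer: 691/903269 ≈ 0.00076500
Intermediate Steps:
v(m, H) = 359 - H - m
v(-790, 458)/903269 = (359 - 1*458 - 1*(-790))/903269 = (359 - 458 + 790)*(1/903269) = 691*(1/903269) = 691/903269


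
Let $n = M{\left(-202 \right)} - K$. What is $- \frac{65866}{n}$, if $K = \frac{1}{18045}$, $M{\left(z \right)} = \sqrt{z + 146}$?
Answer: $\frac{1188551970}{18234833401} + \frac{42894840597300 i \sqrt{14}}{18234833401} \approx 0.06518 + 8801.7 i$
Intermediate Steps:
$M{\left(z \right)} = \sqrt{146 + z}$
$K = \frac{1}{18045} \approx 5.5417 \cdot 10^{-5}$
$n = - \frac{1}{18045} + 2 i \sqrt{14}$ ($n = \sqrt{146 - 202} - \frac{1}{18045} = \sqrt{-56} - \frac{1}{18045} = 2 i \sqrt{14} - \frac{1}{18045} = - \frac{1}{18045} + 2 i \sqrt{14} \approx -5.5417 \cdot 10^{-5} + 7.4833 i$)
$- \frac{65866}{n} = - \frac{65866}{- \frac{1}{18045} + 2 i \sqrt{14}}$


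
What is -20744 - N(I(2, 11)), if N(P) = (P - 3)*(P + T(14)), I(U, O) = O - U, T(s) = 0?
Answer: -20798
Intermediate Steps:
N(P) = P*(-3 + P) (N(P) = (P - 3)*(P + 0) = (-3 + P)*P = P*(-3 + P))
-20744 - N(I(2, 11)) = -20744 - (11 - 1*2)*(-3 + (11 - 1*2)) = -20744 - (11 - 2)*(-3 + (11 - 2)) = -20744 - 9*(-3 + 9) = -20744 - 9*6 = -20744 - 1*54 = -20744 - 54 = -20798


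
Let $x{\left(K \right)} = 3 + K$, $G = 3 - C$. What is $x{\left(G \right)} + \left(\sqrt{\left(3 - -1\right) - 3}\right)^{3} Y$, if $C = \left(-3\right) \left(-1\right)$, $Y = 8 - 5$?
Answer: $6$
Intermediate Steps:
$Y = 3$ ($Y = 8 - 5 = 3$)
$C = 3$
$G = 0$ ($G = 3 - 3 = 0$)
$x{\left(G \right)} + \left(\sqrt{\left(3 - -1\right) - 3}\right)^{3} Y = \left(3 + 0\right) + \left(\sqrt{\left(3 - -1\right) - 3}\right)^{3} \cdot 3 = 3 + \left(\sqrt{\left(3 + 1\right) - 3}\right)^{3} \cdot 3 = 3 + \left(\sqrt{4 - 3}\right)^{3} \cdot 3 = 3 + \left(\sqrt{1}\right)^{3} \cdot 3 = 3 + 1^{3} \cdot 3 = 3 + 1 \cdot 3 = 3 + 3 = 6$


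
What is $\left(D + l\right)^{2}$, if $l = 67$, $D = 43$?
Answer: $12100$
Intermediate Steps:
$\left(D + l\right)^{2} = \left(43 + 67\right)^{2} = 110^{2} = 12100$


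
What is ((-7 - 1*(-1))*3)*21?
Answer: -378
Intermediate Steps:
((-7 - 1*(-1))*3)*21 = ((-7 + 1)*3)*21 = -6*3*21 = -18*21 = -378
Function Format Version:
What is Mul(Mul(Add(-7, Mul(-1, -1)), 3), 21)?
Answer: -378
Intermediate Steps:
Mul(Mul(Add(-7, Mul(-1, -1)), 3), 21) = Mul(Mul(Add(-7, 1), 3), 21) = Mul(Mul(-6, 3), 21) = Mul(-18, 21) = -378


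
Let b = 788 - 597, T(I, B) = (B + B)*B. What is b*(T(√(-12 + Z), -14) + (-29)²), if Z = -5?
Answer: 235503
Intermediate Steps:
T(I, B) = 2*B² (T(I, B) = (2*B)*B = 2*B²)
b = 191
b*(T(√(-12 + Z), -14) + (-29)²) = 191*(2*(-14)² + (-29)²) = 191*(2*196 + 841) = 191*(392 + 841) = 191*1233 = 235503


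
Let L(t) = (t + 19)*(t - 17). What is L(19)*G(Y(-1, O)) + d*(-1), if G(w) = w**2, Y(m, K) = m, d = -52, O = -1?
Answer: 128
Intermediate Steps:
L(t) = (-17 + t)*(19 + t) (L(t) = (19 + t)*(-17 + t) = (-17 + t)*(19 + t))
L(19)*G(Y(-1, O)) + d*(-1) = (-323 + 19**2 + 2*19)*(-1)**2 - 52*(-1) = (-323 + 361 + 38)*1 + 52 = 76*1 + 52 = 76 + 52 = 128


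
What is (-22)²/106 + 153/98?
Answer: 31825/5194 ≈ 6.1273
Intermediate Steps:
(-22)²/106 + 153/98 = 484*(1/106) + 153*(1/98) = 242/53 + 153/98 = 31825/5194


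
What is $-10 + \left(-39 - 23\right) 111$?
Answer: $-6892$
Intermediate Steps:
$-10 + \left(-39 - 23\right) 111 = -10 - 6882 = -6892$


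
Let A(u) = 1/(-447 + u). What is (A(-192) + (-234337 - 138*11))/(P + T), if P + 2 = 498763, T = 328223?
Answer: -75355673/264221388 ≈ -0.28520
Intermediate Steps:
P = 498761 (P = -2 + 498763 = 498761)
(A(-192) + (-234337 - 138*11))/(P + T) = (1/(-447 - 192) + (-234337 - 138*11))/(498761 + 328223) = (1/(-639) + (-234337 - 1518))/826984 = (-1/639 - 235855)*(1/826984) = -150711346/639*1/826984 = -75355673/264221388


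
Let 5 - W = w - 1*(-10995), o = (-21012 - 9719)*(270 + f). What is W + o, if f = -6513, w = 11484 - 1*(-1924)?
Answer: 191829235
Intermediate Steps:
w = 13408 (w = 11484 + 1924 = 13408)
o = 191853633 (o = (-21012 - 9719)*(270 - 6513) = -30731*(-6243) = 191853633)
W = -24398 (W = 5 - (13408 - 1*(-10995)) = 5 - (13408 + 10995) = 5 - 1*24403 = 5 - 24403 = -24398)
W + o = -24398 + 191853633 = 191829235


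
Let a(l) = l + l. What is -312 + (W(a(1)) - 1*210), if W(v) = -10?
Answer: -532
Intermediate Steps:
a(l) = 2*l
-312 + (W(a(1)) - 1*210) = -312 + (-10 - 1*210) = -312 + (-10 - 210) = -312 - 220 = -532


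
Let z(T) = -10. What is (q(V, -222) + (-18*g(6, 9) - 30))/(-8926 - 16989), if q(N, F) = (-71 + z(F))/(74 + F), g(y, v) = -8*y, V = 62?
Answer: -123513/3835420 ≈ -0.032203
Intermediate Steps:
q(N, F) = -81/(74 + F) (q(N, F) = (-71 - 10)/(74 + F) = -81/(74 + F))
(q(V, -222) + (-18*g(6, 9) - 30))/(-8926 - 16989) = (-81/(74 - 222) + (-(-144)*6 - 30))/(-8926 - 16989) = (-81/(-148) + (-18*(-48) - 30))/(-25915) = (-81*(-1/148) + (864 - 30))*(-1/25915) = (81/148 + 834)*(-1/25915) = (123513/148)*(-1/25915) = -123513/3835420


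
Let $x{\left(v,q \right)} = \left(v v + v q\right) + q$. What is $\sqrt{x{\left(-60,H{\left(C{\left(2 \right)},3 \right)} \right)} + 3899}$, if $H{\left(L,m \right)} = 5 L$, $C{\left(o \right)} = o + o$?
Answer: $\sqrt{6319} \approx 79.492$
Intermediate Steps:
$C{\left(o \right)} = 2 o$
$x{\left(v,q \right)} = q + v^{2} + q v$ ($x{\left(v,q \right)} = \left(v^{2} + q v\right) + q = q + v^{2} + q v$)
$\sqrt{x{\left(-60,H{\left(C{\left(2 \right)},3 \right)} \right)} + 3899} = \sqrt{\left(5 \cdot 2 \cdot 2 + \left(-60\right)^{2} + 5 \cdot 2 \cdot 2 \left(-60\right)\right) + 3899} = \sqrt{\left(5 \cdot 4 + 3600 + 5 \cdot 4 \left(-60\right)\right) + 3899} = \sqrt{\left(20 + 3600 + 20 \left(-60\right)\right) + 3899} = \sqrt{\left(20 + 3600 - 1200\right) + 3899} = \sqrt{2420 + 3899} = \sqrt{6319}$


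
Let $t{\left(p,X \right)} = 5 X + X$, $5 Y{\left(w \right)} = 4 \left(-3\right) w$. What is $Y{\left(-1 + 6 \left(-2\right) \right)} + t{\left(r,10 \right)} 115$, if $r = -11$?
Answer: $\frac{34656}{5} \approx 6931.2$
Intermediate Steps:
$Y{\left(w \right)} = - \frac{12 w}{5}$ ($Y{\left(w \right)} = \frac{4 \left(-3\right) w}{5} = \frac{\left(-12\right) w}{5} = - \frac{12 w}{5}$)
$t{\left(p,X \right)} = 6 X$
$Y{\left(-1 + 6 \left(-2\right) \right)} + t{\left(r,10 \right)} 115 = - \frac{12 \left(-1 + 6 \left(-2\right)\right)}{5} + 6 \cdot 10 \cdot 115 = - \frac{12 \left(-1 - 12\right)}{5} + 60 \cdot 115 = \left(- \frac{12}{5}\right) \left(-13\right) + 6900 = \frac{156}{5} + 6900 = \frac{34656}{5}$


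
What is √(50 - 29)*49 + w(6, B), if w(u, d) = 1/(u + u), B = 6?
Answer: 1/12 + 49*√21 ≈ 224.63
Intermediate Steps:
w(u, d) = 1/(2*u)
√(50 - 29)*49 + w(6, B) = √(50 - 29)*49 + (½)/6 = √21*49 + (½)*(⅙) = 49*√21 + 1/12 = 1/12 + 49*√21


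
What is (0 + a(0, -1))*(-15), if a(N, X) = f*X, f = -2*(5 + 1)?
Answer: -180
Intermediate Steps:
f = -12 (f = -2*6 = -12)
a(N, X) = -12*X
(0 + a(0, -1))*(-15) = (0 - 12*(-1))*(-15) = (0 + 12)*(-15) = 12*(-15) = -180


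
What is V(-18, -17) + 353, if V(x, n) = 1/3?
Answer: 1060/3 ≈ 353.33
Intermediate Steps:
V(x, n) = ⅓
V(-18, -17) + 353 = ⅓ + 353 = 1060/3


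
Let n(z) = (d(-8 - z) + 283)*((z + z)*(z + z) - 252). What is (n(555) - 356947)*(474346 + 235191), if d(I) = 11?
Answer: 256715002803005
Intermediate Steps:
n(z) = -74088 + 1176*z² (n(z) = (11 + 283)*((z + z)*(z + z) - 252) = 294*((2*z)*(2*z) - 252) = 294*(4*z² - 252) = 294*(-252 + 4*z²) = -74088 + 1176*z²)
(n(555) - 356947)*(474346 + 235191) = ((-74088 + 1176*555²) - 356947)*(474346 + 235191) = ((-74088 + 1176*308025) - 356947)*709537 = ((-74088 + 362237400) - 356947)*709537 = (362163312 - 356947)*709537 = 361806365*709537 = 256715002803005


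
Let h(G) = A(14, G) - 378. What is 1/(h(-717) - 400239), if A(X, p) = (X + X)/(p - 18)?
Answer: -105/42064789 ≈ -2.4961e-6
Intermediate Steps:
A(X, p) = 2*X/(-18 + p) (A(X, p) = (2*X)/(-18 + p) = 2*X/(-18 + p))
h(G) = -378 + 28/(-18 + G) (h(G) = 2*14/(-18 + G) - 378 = 28/(-18 + G) - 378 = -378 + 28/(-18 + G))
1/(h(-717) - 400239) = 1/(14*(488 - 27*(-717))/(-18 - 717) - 400239) = 1/(14*(488 + 19359)/(-735) - 400239) = 1/(14*(-1/735)*19847 - 400239) = 1/(-39694/105 - 400239) = 1/(-42064789/105) = -105/42064789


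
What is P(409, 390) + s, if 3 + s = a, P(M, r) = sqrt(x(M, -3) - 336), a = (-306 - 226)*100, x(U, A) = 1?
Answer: -53203 + I*sqrt(335) ≈ -53203.0 + 18.303*I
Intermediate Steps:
a = -53200 (a = -532*100 = -53200)
P(M, r) = I*sqrt(335) (P(M, r) = sqrt(1 - 336) = sqrt(-335) = I*sqrt(335))
s = -53203 (s = -3 - 53200 = -53203)
P(409, 390) + s = I*sqrt(335) - 53203 = -53203 + I*sqrt(335)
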